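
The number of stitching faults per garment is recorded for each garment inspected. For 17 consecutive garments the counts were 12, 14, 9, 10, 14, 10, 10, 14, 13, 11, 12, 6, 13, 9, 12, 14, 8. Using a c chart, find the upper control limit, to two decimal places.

21.29

c̄ = (12 + 14 + 9 + 10 + 14 + 10 + 10 + 14 + 13 + 11 + 12 + 6 + 13 + 9 + 12 + 14 + 8) / 17 = 191 / 17 = 11.2353
UCL = c̄ + 3√c̄ = 11.2353 + 3 × √11.2353 = 11.2353 + 3 × 3.3519 = 21.2910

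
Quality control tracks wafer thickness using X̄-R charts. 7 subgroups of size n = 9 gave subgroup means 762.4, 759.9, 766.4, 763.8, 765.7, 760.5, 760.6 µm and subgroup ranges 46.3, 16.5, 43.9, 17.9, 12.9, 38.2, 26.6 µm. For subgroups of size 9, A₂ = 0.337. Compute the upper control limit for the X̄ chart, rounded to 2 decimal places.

772.50

X̄̄ = (762.4 + 759.9 + 766.4 + 763.8 + 765.7 + 760.5 + 760.6) / 7 = 5339.3000 / 7 = 762.7571
R̄ = (46.3 + 16.5 + 43.9 + 17.9 + 12.9 + 38.2 + 26.6) / 7 = 202.3000 / 7 = 28.9000
UCL = X̄̄ + A₂·R̄ = 762.7571 + 0.337 × 28.9000 = 772.4964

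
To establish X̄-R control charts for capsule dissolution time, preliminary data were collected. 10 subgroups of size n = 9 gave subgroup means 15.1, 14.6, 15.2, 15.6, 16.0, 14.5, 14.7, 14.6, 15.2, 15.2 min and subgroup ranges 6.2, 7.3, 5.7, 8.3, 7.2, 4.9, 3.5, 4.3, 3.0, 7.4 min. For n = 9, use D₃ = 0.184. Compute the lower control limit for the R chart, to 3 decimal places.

1.064

R̄ = (6.2 + 7.3 + 5.7 + 8.3 + 7.2 + 4.9 + 3.5 + 4.3 + 3.0 + 7.4) / 10 = 57.8000 / 10 = 5.7800
LCL_R = D₃·R̄ = 0.184 × 5.7800 = 1.0635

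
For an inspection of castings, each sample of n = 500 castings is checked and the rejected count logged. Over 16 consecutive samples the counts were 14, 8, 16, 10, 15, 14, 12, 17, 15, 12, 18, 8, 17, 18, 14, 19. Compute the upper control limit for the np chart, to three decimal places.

25.326

p̄ = Σdᵢ / (k·n) = 227 / (16 × 500) = 0.02838
UCL = np̄ + 3·√(np̄(1−p̄)) = 14.1875 + 3 × √(14.1875×0.97162) = 14.1875 + 3 × 3.7128 = 25.3259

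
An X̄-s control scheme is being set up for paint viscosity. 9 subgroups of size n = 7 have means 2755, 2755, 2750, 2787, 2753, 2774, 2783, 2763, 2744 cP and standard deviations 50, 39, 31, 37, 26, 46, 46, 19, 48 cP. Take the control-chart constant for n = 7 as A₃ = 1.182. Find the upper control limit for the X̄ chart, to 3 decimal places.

2807.583

X̄̄ = (2755 + 2755 + 2750 + 2787 + 2753 + 2774 + 2783 + 2763 + 2744) / 9 = 2762.6667
s̄ = (50 + 39 + 31 + 37 + 26 + 46 + 46 + 19 + 48) / 9 = 38.0000
UCL = X̄̄ + A₃·s̄ = 2762.6667 + 1.182 × 38.0000 = 2807.5827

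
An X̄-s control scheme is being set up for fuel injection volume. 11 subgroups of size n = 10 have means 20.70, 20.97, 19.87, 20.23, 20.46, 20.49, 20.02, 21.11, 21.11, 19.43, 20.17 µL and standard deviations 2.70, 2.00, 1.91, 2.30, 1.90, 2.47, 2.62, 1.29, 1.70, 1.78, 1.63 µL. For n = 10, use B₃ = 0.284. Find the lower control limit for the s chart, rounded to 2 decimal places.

0.58

s̄ = (2.70 + 2.00 + 1.91 + 2.30 + 1.90 + 2.47 + 2.62 + 1.29 + 1.70 + 1.78 + 1.63) / 11 = 2.0273
LCL_s = B₃·s̄ = 0.284 × 2.0273 = 0.5757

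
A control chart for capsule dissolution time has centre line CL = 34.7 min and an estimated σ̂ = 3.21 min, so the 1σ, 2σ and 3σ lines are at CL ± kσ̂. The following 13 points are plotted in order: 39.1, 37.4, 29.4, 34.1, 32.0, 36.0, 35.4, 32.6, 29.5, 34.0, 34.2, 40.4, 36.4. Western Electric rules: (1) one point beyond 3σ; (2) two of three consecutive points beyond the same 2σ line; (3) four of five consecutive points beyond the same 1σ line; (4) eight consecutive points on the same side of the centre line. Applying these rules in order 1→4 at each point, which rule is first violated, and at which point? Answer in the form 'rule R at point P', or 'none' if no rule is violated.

none

Zone of each point (C = within 1σ̂, B = 1σ̂–2σ̂, A = 2σ̂–3σ̂, * = beyond 3σ̂; sign = side of CL): 1:+B, 2:+C, 3:-B, 4:-C, 5:-C, 6:+C, 7:+C, 8:-C, 9:-B, 10:-C, 11:-C, 12:+B, 13:+C
No rule fires across all 13 points.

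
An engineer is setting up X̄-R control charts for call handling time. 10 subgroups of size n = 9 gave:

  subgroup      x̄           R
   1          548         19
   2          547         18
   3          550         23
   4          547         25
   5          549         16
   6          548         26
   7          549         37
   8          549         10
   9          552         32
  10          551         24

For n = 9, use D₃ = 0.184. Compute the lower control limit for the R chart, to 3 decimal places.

4.232

R̄ = (19 + 18 + 23 + 25 + 16 + 26 + 37 + 10 + 32 + 24) / 10 = 230.0000 / 10 = 23.0000
LCL_R = D₃·R̄ = 0.184 × 23.0000 = 4.2320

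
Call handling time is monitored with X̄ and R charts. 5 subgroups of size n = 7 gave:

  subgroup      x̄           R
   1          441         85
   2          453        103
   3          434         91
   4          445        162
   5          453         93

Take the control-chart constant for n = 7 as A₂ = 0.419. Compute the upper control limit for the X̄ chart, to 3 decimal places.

489.949

X̄̄ = (441 + 453 + 434 + 445 + 453) / 5 = 2226.0000 / 5 = 445.2000
R̄ = (85 + 103 + 91 + 162 + 93) / 5 = 534.0000 / 5 = 106.8000
UCL = X̄̄ + A₂·R̄ = 445.2000 + 0.419 × 106.8000 = 489.9492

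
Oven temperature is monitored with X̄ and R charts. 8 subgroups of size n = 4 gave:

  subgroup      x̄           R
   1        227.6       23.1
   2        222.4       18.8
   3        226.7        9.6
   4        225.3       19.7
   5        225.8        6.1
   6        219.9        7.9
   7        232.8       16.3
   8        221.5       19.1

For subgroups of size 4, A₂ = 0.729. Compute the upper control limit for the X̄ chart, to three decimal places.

X̄̄ = (227.6 + 222.4 + 226.7 + 225.3 + 225.8 + 219.9 + 232.8 + 221.5) / 8 = 1802.0000 / 8 = 225.2500
R̄ = (23.1 + 18.8 + 9.6 + 19.7 + 6.1 + 7.9 + 16.3 + 19.1) / 8 = 120.6000 / 8 = 15.0750
UCL = X̄̄ + A₂·R̄ = 225.2500 + 0.729 × 15.0750 = 236.2397

236.240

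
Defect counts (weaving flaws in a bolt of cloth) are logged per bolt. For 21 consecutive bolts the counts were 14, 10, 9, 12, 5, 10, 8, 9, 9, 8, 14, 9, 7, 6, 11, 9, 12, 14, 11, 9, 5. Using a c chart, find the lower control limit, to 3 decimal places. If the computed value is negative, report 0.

c̄ = (14 + 10 + 9 + 12 + 5 + 10 + 8 + 9 + 9 + 8 + 14 + 9 + 7 + 6 + 11 + 9 + 12 + 14 + 11 + 9 + 5) / 21 = 201 / 21 = 9.5714
LCL = c̄ − 3√c̄ = 9.5714 − 3 × 3.0938 = 0.2901

0.290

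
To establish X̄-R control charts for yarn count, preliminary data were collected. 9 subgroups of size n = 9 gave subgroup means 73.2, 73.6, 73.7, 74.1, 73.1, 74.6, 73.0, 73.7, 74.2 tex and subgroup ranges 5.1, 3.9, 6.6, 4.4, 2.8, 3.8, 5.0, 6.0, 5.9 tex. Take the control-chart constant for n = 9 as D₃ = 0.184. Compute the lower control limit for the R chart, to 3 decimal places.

0.889

R̄ = (5.1 + 3.9 + 6.6 + 4.4 + 2.8 + 3.8 + 5.0 + 6.0 + 5.9) / 9 = 43.5000 / 9 = 4.8333
LCL_R = D₃·R̄ = 0.184 × 4.8333 = 0.8893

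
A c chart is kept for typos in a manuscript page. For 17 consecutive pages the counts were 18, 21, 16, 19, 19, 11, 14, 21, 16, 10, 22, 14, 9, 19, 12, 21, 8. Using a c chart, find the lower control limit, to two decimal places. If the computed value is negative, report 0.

3.93

c̄ = (18 + 21 + 16 + 19 + 19 + 11 + 14 + 21 + 16 + 10 + 22 + 14 + 9 + 19 + 12 + 21 + 8) / 17 = 270 / 17 = 15.8824
LCL = c̄ − 3√c̄ = 15.8824 − 3 × 3.9853 = 3.9266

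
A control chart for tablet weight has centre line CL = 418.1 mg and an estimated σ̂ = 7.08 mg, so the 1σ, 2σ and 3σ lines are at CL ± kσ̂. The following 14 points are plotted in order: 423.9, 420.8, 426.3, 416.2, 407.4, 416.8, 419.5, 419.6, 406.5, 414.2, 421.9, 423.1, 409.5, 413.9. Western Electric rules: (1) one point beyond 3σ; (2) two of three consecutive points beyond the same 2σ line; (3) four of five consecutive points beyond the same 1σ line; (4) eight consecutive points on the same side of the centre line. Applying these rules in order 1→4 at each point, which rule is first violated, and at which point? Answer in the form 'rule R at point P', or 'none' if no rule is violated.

none

Zone of each point (C = within 1σ̂, B = 1σ̂–2σ̂, A = 2σ̂–3σ̂, * = beyond 3σ̂; sign = side of CL): 1:+C, 2:+C, 3:+B, 4:-C, 5:-B, 6:-C, 7:+C, 8:+C, 9:-B, 10:-C, 11:+C, 12:+C, 13:-B, 14:-C
No rule fires across all 14 points.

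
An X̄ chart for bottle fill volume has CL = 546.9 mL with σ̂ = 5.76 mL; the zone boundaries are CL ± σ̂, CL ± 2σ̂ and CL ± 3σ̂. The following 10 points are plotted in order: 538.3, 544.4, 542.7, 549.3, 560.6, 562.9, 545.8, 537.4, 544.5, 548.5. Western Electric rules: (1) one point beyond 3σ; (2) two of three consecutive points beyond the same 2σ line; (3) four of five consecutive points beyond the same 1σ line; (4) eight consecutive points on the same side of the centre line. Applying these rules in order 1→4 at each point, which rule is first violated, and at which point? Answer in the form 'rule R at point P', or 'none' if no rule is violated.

rule 2 at point 6

Zone of each point (C = within 1σ̂, B = 1σ̂–2σ̂, A = 2σ̂–3σ̂, * = beyond 3σ̂; sign = side of CL): 1:-B, 2:-C, 3:-C, 4:+C, 5:+A, 6:+A, 7:-C, 8:-B, 9:-C, 10:+C
Rule 2 (two of three consecutive points beyond the same 2σ limit) is satisfied at point 6.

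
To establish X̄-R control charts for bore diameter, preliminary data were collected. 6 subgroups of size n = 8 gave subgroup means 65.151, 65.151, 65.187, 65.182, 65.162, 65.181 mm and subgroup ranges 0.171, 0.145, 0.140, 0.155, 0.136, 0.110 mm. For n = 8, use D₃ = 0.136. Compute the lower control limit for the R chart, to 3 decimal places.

0.019

R̄ = (0.171 + 0.145 + 0.140 + 0.155 + 0.136 + 0.110) / 6 = 0.8570 / 6 = 0.1428
LCL_R = D₃·R̄ = 0.136 × 0.1428 = 0.0194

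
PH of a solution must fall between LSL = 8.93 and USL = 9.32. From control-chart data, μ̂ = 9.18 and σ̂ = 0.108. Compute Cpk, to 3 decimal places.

0.432

Cpu = (USL − μ̂) / (3σ̂) = (9.32 − 9.18) / (3 × 0.108) = 0.4321; Cpl = (μ̂ − LSL) / (3σ̂) = (9.18 − 8.93) / (3 × 0.108) = 0.7716; Cpk = min(Cpu, Cpl) = 0.4321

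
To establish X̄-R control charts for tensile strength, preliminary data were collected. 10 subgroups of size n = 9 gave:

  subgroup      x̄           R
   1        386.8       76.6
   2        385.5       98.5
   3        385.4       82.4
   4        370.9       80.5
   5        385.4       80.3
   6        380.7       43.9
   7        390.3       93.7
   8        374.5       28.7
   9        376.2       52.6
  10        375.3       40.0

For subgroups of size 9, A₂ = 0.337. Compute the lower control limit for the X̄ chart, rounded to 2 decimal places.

358.28

X̄̄ = (386.8 + 385.5 + 385.4 + 370.9 + 385.4 + 380.7 + 390.3 + 374.5 + 376.2 + 375.3) / 10 = 3811.0000 / 10 = 381.1000
R̄ = (76.6 + 98.5 + 82.4 + 80.5 + 80.3 + 43.9 + 93.7 + 28.7 + 52.6 + 40.0) / 10 = 677.2000 / 10 = 67.7200
LCL = X̄̄ − A₂·R̄ = 381.1000 − 0.337 × 67.7200 = 358.2784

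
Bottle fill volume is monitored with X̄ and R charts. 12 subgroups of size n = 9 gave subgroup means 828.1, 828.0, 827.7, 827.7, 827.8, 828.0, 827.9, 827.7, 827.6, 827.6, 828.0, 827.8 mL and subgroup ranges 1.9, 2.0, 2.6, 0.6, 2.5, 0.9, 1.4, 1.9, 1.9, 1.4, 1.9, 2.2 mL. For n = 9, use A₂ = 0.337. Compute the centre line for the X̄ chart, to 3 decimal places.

X̄̄ = (828.1 + 828.0 + 827.7 + 827.7 + 827.8 + 828.0 + 827.9 + 827.7 + 827.6 + 827.6 + 828.0 + 827.8) / 12 = 9933.9000 / 12 = 827.8250
CL = X̄̄ = 827.8250

827.825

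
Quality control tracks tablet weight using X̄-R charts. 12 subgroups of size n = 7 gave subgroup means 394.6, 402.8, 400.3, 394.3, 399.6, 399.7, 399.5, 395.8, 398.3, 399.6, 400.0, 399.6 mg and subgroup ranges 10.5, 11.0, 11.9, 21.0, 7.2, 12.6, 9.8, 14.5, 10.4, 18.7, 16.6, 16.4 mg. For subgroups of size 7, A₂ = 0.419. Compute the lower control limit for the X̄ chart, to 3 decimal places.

393.067

X̄̄ = (394.6 + 402.8 + 400.3 + 394.3 + 399.6 + 399.7 + 399.5 + 395.8 + 398.3 + 399.6 + 400.0 + 399.6) / 12 = 4784.1000 / 12 = 398.6750
R̄ = (10.5 + 11.0 + 11.9 + 21.0 + 7.2 + 12.6 + 9.8 + 14.5 + 10.4 + 18.7 + 16.6 + 16.4) / 12 = 160.6000 / 12 = 13.3833
LCL = X̄̄ − A₂·R̄ = 398.6750 − 0.419 × 13.3833 = 393.0674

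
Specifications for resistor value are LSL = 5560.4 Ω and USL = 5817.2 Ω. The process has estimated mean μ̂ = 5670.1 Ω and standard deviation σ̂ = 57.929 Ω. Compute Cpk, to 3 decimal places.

Cpu = (USL − μ̂) / (3σ̂) = (5817.2 − 5670.1) / (3 × 57.929) = 0.8464; Cpl = (μ̂ − LSL) / (3σ̂) = (5670.1 − 5560.4) / (3 × 57.929) = 0.6312; Cpk = min(Cpu, Cpl) = 0.6312

0.631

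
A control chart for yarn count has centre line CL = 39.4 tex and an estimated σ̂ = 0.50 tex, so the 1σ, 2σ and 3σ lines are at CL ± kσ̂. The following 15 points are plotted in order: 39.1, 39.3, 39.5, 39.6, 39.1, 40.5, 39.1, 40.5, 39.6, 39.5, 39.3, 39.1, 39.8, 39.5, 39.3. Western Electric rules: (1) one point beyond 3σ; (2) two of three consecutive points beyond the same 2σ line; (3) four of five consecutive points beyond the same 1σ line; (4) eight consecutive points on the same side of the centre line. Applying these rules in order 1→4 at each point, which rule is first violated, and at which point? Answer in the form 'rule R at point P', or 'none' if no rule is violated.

rule 2 at point 8

Zone of each point (C = within 1σ̂, B = 1σ̂–2σ̂, A = 2σ̂–3σ̂, * = beyond 3σ̂; sign = side of CL): 1:-C, 2:-C, 3:+C, 4:+C, 5:-C, 6:+A, 7:-C, 8:+A, 9:+C, 10:+C, 11:-C, 12:-C, 13:+C, 14:+C, 15:-C
Rule 2 (two of three consecutive points beyond the same 2σ limit) is satisfied at point 8.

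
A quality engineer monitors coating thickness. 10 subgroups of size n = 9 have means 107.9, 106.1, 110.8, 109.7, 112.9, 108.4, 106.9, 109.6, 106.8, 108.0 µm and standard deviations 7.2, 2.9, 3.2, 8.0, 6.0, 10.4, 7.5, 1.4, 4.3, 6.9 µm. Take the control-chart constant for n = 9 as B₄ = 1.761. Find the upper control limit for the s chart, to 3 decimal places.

10.179

s̄ = (7.2 + 2.9 + 3.2 + 8.0 + 6.0 + 10.4 + 7.5 + 1.4 + 4.3 + 6.9) / 10 = 5.7800
UCL_s = B₄·s̄ = 1.761 × 5.7800 = 10.1786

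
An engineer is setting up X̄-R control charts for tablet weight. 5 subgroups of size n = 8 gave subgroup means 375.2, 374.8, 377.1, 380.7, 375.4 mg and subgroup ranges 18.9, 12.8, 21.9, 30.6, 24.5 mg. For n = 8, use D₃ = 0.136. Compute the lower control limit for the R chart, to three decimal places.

2.957

R̄ = (18.9 + 12.8 + 21.9 + 30.6 + 24.5) / 5 = 108.7000 / 5 = 21.7400
LCL_R = D₃·R̄ = 0.136 × 21.7400 = 2.9566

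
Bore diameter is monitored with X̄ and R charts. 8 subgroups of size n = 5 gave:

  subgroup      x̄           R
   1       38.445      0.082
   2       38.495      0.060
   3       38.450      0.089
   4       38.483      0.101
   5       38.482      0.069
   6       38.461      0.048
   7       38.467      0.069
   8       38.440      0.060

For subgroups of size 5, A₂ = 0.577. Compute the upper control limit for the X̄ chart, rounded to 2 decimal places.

38.51

X̄̄ = (38.445 + 38.495 + 38.450 + 38.483 + 38.482 + 38.461 + 38.467 + 38.440) / 8 = 307.7230 / 8 = 38.4654
R̄ = (0.082 + 0.060 + 0.089 + 0.101 + 0.069 + 0.048 + 0.069 + 0.060) / 8 = 0.5780 / 8 = 0.0723
UCL = X̄̄ + A₂·R̄ = 38.4654 + 0.577 × 0.0723 = 38.5071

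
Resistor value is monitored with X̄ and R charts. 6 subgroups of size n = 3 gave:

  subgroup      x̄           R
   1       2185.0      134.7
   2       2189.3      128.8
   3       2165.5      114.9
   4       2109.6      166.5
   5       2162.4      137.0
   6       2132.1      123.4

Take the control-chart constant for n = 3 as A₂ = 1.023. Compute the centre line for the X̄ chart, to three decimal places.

2157.317

X̄̄ = (2185.0 + 2189.3 + 2165.5 + 2109.6 + 2162.4 + 2132.1) / 6 = 12943.9000 / 6 = 2157.3167
CL = X̄̄ = 2157.3167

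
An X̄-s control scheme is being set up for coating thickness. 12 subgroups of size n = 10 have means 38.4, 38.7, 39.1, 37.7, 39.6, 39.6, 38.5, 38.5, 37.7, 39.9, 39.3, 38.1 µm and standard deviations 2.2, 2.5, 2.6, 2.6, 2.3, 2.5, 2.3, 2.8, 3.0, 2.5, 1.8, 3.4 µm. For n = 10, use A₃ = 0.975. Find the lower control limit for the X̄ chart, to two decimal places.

X̄̄ = (38.4 + 38.7 + 39.1 + 37.7 + 39.6 + 39.6 + 38.5 + 38.5 + 37.7 + 39.9 + 39.3 + 38.1) / 12 = 38.7583
s̄ = (2.2 + 2.5 + 2.6 + 2.6 + 2.3 + 2.5 + 2.3 + 2.8 + 3.0 + 2.5 + 1.8 + 3.4) / 12 = 2.5417
LCL = X̄̄ − A₃·s̄ = 38.7583 − 0.975 × 2.5417 = 36.2802

36.28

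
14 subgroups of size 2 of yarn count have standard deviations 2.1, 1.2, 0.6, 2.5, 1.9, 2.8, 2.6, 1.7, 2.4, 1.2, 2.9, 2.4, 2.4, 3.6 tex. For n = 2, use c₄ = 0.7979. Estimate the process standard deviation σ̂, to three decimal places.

2.712

s̄ = (2.1 + 1.2 + 0.6 + 2.5 + 1.9 + 2.8 + 2.6 + 1.7 + 2.4 + 1.2 + 2.9 + 2.4 + 2.4 + 3.6) / 14 = 2.1643
σ̂ = s̄ / c₄ = 2.1643 / 0.7979 = 2.7125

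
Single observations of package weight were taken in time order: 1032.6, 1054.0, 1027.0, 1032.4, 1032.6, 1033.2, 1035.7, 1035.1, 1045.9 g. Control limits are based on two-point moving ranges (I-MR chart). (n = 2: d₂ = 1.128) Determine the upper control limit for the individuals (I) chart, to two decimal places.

X̄ = (1032.6 + 1054.0 + 1027.0 + 1032.4 + 1032.6 + 1033.2 + 1035.7 + 1035.1 + 1045.9) / 9 = 1036.5000
Moving ranges: 21.4, 27.0, 5.4, 0.2, 0.6, 2.5, 0.6, 10.8; M̄R̄ = 68.5000 / 8 = 8.5625
UCL = X̄ + 3·M̄R̄/d₂ = 1036.5000 + 3 × 8.5625 / 1.128 = 1059.2726

1059.27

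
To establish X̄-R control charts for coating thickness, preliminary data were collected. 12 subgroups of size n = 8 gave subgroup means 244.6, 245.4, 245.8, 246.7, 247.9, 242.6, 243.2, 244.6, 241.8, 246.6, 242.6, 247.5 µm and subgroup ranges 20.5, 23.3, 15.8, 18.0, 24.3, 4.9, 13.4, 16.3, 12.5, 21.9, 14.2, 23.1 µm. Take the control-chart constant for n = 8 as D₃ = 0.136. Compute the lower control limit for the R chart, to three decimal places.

R̄ = (20.5 + 23.3 + 15.8 + 18.0 + 24.3 + 4.9 + 13.4 + 16.3 + 12.5 + 21.9 + 14.2 + 23.1) / 12 = 208.2000 / 12 = 17.3500
LCL_R = D₃·R̄ = 0.136 × 17.3500 = 2.3596

2.360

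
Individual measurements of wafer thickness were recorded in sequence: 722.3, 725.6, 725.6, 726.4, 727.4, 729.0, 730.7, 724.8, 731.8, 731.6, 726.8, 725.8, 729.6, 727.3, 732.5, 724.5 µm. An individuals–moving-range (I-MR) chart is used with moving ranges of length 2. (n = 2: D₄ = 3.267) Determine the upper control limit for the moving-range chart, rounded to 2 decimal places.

Moving ranges: 3.3, 0.0, 0.8, 1.0, 1.6, 1.7, 5.9, 7.0, 0.2, 4.8, 1.0, 3.8, 2.3, 5.2, 8.0; M̄R̄ = 46.6000 / 15 = 3.1067
UCL_MR = D₄·M̄R̄ = 3.267 × 3.1067 = 10.1495

10.15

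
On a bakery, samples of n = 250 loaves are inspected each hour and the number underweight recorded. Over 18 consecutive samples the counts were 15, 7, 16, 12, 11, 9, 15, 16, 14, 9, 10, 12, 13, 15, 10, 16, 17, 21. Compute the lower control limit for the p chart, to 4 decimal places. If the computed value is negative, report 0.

0.0104

p̄ = Σdᵢ / (k·n) = 238 / (18 × 250) = 0.05289
LCL = p̄ − 3·√(p̄(1−p̄)/n) = 0.05289 − 3 × 0.01416 = 0.01042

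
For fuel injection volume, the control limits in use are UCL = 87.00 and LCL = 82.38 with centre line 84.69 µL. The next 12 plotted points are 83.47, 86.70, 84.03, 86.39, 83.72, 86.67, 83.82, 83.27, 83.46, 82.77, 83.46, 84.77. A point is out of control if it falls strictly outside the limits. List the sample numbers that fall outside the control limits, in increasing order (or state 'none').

none

All 12 points lie within [82.38, 87.00].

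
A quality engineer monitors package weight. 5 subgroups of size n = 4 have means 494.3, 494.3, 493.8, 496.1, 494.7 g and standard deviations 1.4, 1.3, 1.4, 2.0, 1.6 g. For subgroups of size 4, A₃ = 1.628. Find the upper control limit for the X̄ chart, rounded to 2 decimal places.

X̄̄ = (494.3 + 494.3 + 493.8 + 496.1 + 494.7) / 5 = 494.6400
s̄ = (1.4 + 1.3 + 1.4 + 2.0 + 1.6) / 5 = 1.5400
UCL = X̄̄ + A₃·s̄ = 494.6400 + 1.628 × 1.5400 = 497.1471

497.15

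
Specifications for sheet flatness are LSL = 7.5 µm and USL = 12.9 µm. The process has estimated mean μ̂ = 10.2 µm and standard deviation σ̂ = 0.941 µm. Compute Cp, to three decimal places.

0.956

Cp = (USL − LSL) / (6σ̂) = (12.9 − 7.5) / (6 × 0.941) = 5.4000 / 5.6460 = 0.9564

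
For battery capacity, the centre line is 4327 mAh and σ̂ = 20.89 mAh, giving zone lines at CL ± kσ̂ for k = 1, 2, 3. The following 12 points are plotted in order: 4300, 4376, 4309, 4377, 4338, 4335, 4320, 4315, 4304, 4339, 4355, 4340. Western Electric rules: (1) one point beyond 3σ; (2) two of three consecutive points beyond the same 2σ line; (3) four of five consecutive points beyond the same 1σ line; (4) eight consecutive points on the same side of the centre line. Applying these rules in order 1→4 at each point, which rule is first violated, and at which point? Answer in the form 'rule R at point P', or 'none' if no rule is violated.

Zone of each point (C = within 1σ̂, B = 1σ̂–2σ̂, A = 2σ̂–3σ̂, * = beyond 3σ̂; sign = side of CL): 1:-B, 2:+A, 3:-C, 4:+A, 5:+C, 6:+C, 7:-C, 8:-C, 9:-B, 10:+C, 11:+B, 12:+C
Rule 2 (two of three consecutive points beyond the same 2σ limit) is satisfied at point 4.

rule 2 at point 4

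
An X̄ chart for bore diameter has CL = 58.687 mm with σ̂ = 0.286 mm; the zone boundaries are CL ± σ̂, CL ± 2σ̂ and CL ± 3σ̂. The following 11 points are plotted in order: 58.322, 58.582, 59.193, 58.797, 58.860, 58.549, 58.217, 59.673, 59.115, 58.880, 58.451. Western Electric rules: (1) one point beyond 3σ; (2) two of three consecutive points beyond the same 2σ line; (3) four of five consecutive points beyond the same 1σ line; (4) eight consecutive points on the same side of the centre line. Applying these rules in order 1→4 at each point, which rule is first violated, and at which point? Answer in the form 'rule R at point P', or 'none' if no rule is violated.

Zone of each point (C = within 1σ̂, B = 1σ̂–2σ̂, A = 2σ̂–3σ̂, * = beyond 3σ̂; sign = side of CL): 1:-B, 2:-C, 3:+B, 4:+C, 5:+C, 6:-C, 7:-B, 8:+*, 9:+B, 10:+C, 11:-C
Rule 1 (one point beyond the 3σ limits) is satisfied at point 8.

rule 1 at point 8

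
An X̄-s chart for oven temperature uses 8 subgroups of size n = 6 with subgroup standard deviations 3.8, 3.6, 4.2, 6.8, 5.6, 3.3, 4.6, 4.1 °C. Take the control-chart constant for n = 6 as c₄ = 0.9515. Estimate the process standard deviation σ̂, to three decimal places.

s̄ = (3.8 + 3.6 + 4.2 + 6.8 + 5.6 + 3.3 + 4.6 + 4.1) / 8 = 4.5000
σ̂ = s̄ / c₄ = 4.5000 / 0.9515 = 4.7294

4.729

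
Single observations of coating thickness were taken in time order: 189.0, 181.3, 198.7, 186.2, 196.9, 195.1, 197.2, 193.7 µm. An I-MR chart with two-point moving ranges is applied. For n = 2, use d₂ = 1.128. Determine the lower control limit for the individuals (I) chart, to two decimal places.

X̄ = (189.0 + 181.3 + 198.7 + 186.2 + 196.9 + 195.1 + 197.2 + 193.7) / 8 = 192.2625
Moving ranges: 7.7, 17.4, 12.5, 10.7, 1.8, 2.1, 3.5; M̄R̄ = 55.7000 / 7 = 7.9571
LCL = X̄ − 3·M̄R̄/d₂ = 192.2625 − 3 × 7.9571 / 1.128 = 171.0999

171.10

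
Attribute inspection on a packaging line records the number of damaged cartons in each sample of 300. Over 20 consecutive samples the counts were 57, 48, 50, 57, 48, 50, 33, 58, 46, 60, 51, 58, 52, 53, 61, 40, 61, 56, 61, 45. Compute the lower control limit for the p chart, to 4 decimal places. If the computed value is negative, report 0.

0.1085

p̄ = Σdᵢ / (k·n) = 1045 / (20 × 300) = 0.17417
LCL = p̄ − 3·√(p̄(1−p̄)/n) = 0.17417 − 3 × 0.02190 = 0.10848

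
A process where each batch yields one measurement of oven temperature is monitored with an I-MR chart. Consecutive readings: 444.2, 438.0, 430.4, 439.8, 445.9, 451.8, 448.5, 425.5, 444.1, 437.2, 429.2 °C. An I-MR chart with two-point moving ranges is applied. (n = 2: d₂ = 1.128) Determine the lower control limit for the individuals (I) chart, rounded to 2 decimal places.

X̄ = (444.2 + 438.0 + 430.4 + 439.8 + 445.9 + 451.8 + 448.5 + 425.5 + 444.1 + 437.2 + 429.2) / 11 = 439.5091
Moving ranges: 6.2, 7.6, 9.4, 6.1, 5.9, 3.3, 23.0, 18.6, 6.9, 8.0; M̄R̄ = 95.0000 / 10 = 9.5000
LCL = X̄ − 3·M̄R̄/d₂ = 439.5091 − 3 × 9.5000 / 1.128 = 414.2431

414.24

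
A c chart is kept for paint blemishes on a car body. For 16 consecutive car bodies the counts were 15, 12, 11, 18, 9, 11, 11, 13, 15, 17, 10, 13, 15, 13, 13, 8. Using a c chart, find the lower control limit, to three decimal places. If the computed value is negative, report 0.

2.038

c̄ = (15 + 12 + 11 + 18 + 9 + 11 + 11 + 13 + 15 + 17 + 10 + 13 + 15 + 13 + 13 + 8) / 16 = 204 / 16 = 12.7500
LCL = c̄ − 3√c̄ = 12.7500 − 3 × 3.5707 = 2.0379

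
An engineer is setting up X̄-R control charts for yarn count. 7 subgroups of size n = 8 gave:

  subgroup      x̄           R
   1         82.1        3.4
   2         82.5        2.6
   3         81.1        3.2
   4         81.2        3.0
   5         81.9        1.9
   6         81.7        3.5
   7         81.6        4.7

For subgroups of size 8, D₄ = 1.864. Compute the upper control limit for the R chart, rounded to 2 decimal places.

5.94

R̄ = (3.4 + 2.6 + 3.2 + 3.0 + 1.9 + 3.5 + 4.7) / 7 = 22.3000 / 7 = 3.1857
UCL_R = D₄·R̄ = 1.864 × 3.1857 = 5.9382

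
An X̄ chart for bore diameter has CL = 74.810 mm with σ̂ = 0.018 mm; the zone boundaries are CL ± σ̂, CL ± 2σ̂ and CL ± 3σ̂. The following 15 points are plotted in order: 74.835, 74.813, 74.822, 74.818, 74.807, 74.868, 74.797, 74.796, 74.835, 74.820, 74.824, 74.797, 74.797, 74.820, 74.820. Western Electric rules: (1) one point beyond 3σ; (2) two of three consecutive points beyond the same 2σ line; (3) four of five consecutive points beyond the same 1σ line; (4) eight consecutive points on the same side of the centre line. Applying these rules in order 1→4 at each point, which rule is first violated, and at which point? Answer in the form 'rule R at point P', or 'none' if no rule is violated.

rule 1 at point 6

Zone of each point (C = within 1σ̂, B = 1σ̂–2σ̂, A = 2σ̂–3σ̂, * = beyond 3σ̂; sign = side of CL): 1:+B, 2:+C, 3:+C, 4:+C, 5:-C, 6:+*, 7:-C, 8:-C, 9:+B, 10:+C, 11:+C, 12:-C, 13:-C, 14:+C, 15:+C
Rule 1 (one point beyond the 3σ limits) is satisfied at point 6.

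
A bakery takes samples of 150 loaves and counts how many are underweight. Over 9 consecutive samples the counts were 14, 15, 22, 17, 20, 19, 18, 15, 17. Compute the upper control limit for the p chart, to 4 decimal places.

0.1948

p̄ = Σdᵢ / (k·n) = 157 / (9 × 150) = 0.11630
UCL = p̄ + 3·√(p̄(1−p̄)/n) = 0.11630 + 3 × √(0.11630×0.88370/150) = 0.11630 + 3 × 0.02618 = 0.19482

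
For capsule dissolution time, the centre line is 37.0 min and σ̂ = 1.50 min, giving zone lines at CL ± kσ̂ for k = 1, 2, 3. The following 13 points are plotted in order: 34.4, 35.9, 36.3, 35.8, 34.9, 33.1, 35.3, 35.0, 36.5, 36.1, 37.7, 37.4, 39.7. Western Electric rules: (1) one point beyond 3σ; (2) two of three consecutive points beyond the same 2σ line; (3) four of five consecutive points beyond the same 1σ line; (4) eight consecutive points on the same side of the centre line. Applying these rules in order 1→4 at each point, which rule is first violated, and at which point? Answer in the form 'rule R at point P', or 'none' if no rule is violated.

Zone of each point (C = within 1σ̂, B = 1σ̂–2σ̂, A = 2σ̂–3σ̂, * = beyond 3σ̂; sign = side of CL): 1:-B, 2:-C, 3:-C, 4:-C, 5:-B, 6:-A, 7:-B, 8:-B, 9:-C, 10:-C, 11:+C, 12:+C, 13:+B
Rule 3 (four of five consecutive points beyond the same 1σ limit) is satisfied at point 8.

rule 3 at point 8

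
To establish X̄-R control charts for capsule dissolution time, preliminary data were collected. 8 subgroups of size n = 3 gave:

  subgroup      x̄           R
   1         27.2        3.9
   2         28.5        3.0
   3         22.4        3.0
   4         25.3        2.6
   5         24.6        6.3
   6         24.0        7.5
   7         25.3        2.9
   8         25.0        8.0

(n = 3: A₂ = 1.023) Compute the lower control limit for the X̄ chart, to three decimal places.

X̄̄ = (27.2 + 28.5 + 22.4 + 25.3 + 24.6 + 24.0 + 25.3 + 25.0) / 8 = 202.3000 / 8 = 25.2875
R̄ = (3.9 + 3.0 + 3.0 + 2.6 + 6.3 + 7.5 + 2.9 + 8.0) / 8 = 37.2000 / 8 = 4.6500
LCL = X̄̄ − A₂·R̄ = 25.2875 − 1.023 × 4.6500 = 20.5306

20.531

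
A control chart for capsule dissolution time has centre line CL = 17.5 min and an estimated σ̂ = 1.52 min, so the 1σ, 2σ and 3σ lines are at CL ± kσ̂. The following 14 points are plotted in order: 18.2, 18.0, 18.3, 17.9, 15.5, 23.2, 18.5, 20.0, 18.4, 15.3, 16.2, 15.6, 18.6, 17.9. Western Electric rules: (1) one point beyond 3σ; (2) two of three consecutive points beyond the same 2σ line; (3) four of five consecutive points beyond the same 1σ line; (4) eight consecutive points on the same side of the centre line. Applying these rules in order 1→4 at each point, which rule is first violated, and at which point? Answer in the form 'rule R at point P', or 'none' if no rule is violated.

rule 1 at point 6

Zone of each point (C = within 1σ̂, B = 1σ̂–2σ̂, A = 2σ̂–3σ̂, * = beyond 3σ̂; sign = side of CL): 1:+C, 2:+C, 3:+C, 4:+C, 5:-B, 6:+*, 7:+C, 8:+B, 9:+C, 10:-B, 11:-C, 12:-B, 13:+C, 14:+C
Rule 1 (one point beyond the 3σ limits) is satisfied at point 6.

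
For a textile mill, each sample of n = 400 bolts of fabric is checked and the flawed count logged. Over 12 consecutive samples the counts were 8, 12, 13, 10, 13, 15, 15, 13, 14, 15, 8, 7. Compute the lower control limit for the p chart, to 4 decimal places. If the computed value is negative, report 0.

p̄ = Σdᵢ / (k·n) = 143 / (12 × 400) = 0.02979
LCL = p̄ − 3·√(p̄(1−p̄)/n) = 0.02979 − 3 × 0.00850 = 0.00429

0.0043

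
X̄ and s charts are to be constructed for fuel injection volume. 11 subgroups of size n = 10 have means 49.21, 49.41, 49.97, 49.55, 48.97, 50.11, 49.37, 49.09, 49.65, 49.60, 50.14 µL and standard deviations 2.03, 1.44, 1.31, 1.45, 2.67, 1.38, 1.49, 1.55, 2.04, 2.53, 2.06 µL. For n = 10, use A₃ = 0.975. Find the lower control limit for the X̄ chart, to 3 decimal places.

X̄̄ = (49.21 + 49.41 + 49.97 + 49.55 + 48.97 + 50.11 + 49.37 + 49.09 + 49.65 + 49.60 + 50.14) / 11 = 49.5518
s̄ = (2.03 + 1.44 + 1.31 + 1.45 + 2.67 + 1.38 + 1.49 + 1.55 + 2.04 + 2.53 + 2.06) / 11 = 1.8136
LCL = X̄̄ − A₃·s̄ = 49.5518 − 0.975 × 1.8136 = 47.7835

47.784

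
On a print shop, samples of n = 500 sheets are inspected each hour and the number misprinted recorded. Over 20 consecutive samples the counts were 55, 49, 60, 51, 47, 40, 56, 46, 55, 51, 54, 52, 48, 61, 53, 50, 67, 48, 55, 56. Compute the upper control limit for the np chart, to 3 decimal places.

p̄ = Σdᵢ / (k·n) = 1054 / (20 × 500) = 0.10540
UCL = np̄ + 3·√(np̄(1−p̄)) = 52.7000 + 3 × √(52.7000×0.89460) = 52.7000 + 3 × 6.8663 = 73.2988

73.299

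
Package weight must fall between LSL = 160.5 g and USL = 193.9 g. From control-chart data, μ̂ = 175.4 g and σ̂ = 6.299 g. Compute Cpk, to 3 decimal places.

0.788

Cpu = (USL − μ̂) / (3σ̂) = (193.9 − 175.4) / (3 × 6.299) = 0.9790; Cpl = (μ̂ − LSL) / (3σ̂) = (175.4 − 160.5) / (3 × 6.299) = 0.7885; Cpk = min(Cpu, Cpl) = 0.7885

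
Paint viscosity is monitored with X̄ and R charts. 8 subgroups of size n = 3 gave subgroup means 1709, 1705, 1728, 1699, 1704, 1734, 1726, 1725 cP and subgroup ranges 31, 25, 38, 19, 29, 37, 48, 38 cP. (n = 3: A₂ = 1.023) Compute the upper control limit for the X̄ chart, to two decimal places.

X̄̄ = (1709 + 1705 + 1728 + 1699 + 1704 + 1734 + 1726 + 1725) / 8 = 13730.0000 / 8 = 1716.2500
R̄ = (31 + 25 + 38 + 19 + 29 + 37 + 48 + 38) / 8 = 265.0000 / 8 = 33.1250
UCL = X̄̄ + A₂·R̄ = 1716.2500 + 1.023 × 33.1250 = 1750.1369

1750.14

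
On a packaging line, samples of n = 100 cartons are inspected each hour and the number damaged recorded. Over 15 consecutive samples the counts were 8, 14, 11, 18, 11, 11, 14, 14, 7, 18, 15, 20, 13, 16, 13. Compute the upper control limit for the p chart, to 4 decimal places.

0.2380

p̄ = Σdᵢ / (k·n) = 203 / (15 × 100) = 0.13533
UCL = p̄ + 3·√(p̄(1−p̄)/n) = 0.13533 + 3 × √(0.13533×0.86467/100) = 0.13533 + 3 × 0.03421 = 0.23796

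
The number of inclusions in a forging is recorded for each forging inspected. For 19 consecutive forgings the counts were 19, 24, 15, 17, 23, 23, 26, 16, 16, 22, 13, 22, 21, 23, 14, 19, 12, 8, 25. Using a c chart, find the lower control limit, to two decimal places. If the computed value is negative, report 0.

5.82

c̄ = (19 + 24 + 15 + 17 + 23 + 23 + 26 + 16 + 16 + 22 + 13 + 22 + 21 + 23 + 14 + 19 + 12 + 8 + 25) / 19 = 358 / 19 = 18.8421
LCL = c̄ − 3√c̄ = 18.8421 − 3 × 4.3407 = 5.8199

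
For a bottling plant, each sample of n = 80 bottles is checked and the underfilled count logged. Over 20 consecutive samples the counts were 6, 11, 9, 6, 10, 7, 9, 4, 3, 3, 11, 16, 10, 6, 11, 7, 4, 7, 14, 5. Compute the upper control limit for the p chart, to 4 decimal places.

p̄ = Σdᵢ / (k·n) = 159 / (20 × 80) = 0.09938
UCL = p̄ + 3·√(p̄(1−p̄)/n) = 0.09938 + 3 × √(0.09938×0.90063/80) = 0.09938 + 3 × 0.03345 = 0.19972

0.1997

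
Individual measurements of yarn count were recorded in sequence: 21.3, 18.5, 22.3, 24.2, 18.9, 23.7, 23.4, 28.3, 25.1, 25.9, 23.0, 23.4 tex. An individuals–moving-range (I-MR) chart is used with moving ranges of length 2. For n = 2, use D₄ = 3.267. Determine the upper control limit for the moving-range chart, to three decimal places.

9.237

Moving ranges: 2.8, 3.8, 1.9, 5.3, 4.8, 0.3, 4.9, 3.2, 0.8, 2.9, 0.4; M̄R̄ = 31.1000 / 11 = 2.8273
UCL_MR = D₄·M̄R̄ = 3.267 × 2.8273 = 9.2367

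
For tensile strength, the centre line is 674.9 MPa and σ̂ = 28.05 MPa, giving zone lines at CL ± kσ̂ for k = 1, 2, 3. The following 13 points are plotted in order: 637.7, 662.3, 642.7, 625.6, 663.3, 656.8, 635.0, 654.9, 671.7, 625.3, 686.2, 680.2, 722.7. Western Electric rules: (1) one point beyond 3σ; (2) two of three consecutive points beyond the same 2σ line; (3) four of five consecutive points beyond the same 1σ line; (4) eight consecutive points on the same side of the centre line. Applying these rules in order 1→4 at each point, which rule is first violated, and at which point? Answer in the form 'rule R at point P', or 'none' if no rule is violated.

rule 4 at point 8

Zone of each point (C = within 1σ̂, B = 1σ̂–2σ̂, A = 2σ̂–3σ̂, * = beyond 3σ̂; sign = side of CL): 1:-B, 2:-C, 3:-B, 4:-B, 5:-C, 6:-C, 7:-B, 8:-C, 9:-C, 10:-B, 11:+C, 12:+C, 13:+B
Rule 4 (eight consecutive points on the same side of the centre line) is satisfied at point 8.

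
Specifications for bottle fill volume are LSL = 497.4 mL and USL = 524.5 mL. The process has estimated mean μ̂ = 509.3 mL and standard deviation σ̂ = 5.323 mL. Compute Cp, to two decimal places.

0.85

Cp = (USL − LSL) / (6σ̂) = (524.5 − 497.4) / (6 × 5.323) = 27.1000 / 31.9380 = 0.8485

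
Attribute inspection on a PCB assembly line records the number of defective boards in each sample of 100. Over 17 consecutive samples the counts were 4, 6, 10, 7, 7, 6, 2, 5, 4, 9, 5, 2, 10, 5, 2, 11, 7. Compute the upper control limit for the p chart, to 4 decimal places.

0.1312

p̄ = Σdᵢ / (k·n) = 102 / (17 × 100) = 0.06000
UCL = p̄ + 3·√(p̄(1−p̄)/n) = 0.06000 + 3 × √(0.06000×0.94000/100) = 0.06000 + 3 × 0.02375 = 0.13125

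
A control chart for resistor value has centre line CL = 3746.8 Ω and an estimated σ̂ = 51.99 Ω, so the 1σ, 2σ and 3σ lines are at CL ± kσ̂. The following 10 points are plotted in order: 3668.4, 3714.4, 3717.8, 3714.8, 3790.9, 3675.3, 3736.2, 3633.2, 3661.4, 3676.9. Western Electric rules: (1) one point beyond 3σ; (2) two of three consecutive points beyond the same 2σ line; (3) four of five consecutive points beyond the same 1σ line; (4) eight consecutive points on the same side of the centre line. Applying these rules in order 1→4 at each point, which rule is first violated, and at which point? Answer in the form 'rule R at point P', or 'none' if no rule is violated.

Zone of each point (C = within 1σ̂, B = 1σ̂–2σ̂, A = 2σ̂–3σ̂, * = beyond 3σ̂; sign = side of CL): 1:-B, 2:-C, 3:-C, 4:-C, 5:+C, 6:-B, 7:-C, 8:-A, 9:-B, 10:-B
Rule 3 (four of five consecutive points beyond the same 1σ limit) is satisfied at point 10.

rule 3 at point 10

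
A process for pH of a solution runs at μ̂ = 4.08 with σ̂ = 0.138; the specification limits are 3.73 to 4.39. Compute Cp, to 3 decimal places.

Cp = (USL − LSL) / (6σ̂) = (4.39 − 3.73) / (6 × 0.138) = 0.6600 / 0.8280 = 0.7971

0.797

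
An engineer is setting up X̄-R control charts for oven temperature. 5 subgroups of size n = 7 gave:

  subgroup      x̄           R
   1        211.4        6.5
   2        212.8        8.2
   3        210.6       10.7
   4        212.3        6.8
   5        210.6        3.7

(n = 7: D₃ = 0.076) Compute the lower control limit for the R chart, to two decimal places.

R̄ = (6.5 + 8.2 + 10.7 + 6.8 + 3.7) / 5 = 35.9000 / 5 = 7.1800
LCL_R = D₃·R̄ = 0.076 × 7.1800 = 0.5457

0.55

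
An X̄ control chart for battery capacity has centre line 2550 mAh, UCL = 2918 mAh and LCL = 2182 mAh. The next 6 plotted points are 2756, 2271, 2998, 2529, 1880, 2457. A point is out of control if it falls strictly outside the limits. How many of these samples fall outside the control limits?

Compare each point to [2182, 2918]: sample 3 = 2998 > UCL; sample 5 = 1880 < LCL.

2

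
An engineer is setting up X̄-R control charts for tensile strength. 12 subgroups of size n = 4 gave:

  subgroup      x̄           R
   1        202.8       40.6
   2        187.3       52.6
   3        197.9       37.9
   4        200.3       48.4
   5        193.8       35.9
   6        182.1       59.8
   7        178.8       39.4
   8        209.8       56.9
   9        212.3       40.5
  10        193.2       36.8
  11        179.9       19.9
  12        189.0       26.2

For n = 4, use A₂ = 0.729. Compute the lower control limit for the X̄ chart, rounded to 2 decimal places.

X̄̄ = (202.8 + 187.3 + 197.9 + 200.3 + 193.8 + 182.1 + 178.8 + 209.8 + 212.3 + 193.2 + 179.9 + 189.0) / 12 = 2327.2000 / 12 = 193.9333
R̄ = (40.6 + 52.6 + 37.9 + 48.4 + 35.9 + 59.8 + 39.4 + 56.9 + 40.5 + 36.8 + 19.9 + 26.2) / 12 = 494.9000 / 12 = 41.2417
LCL = X̄̄ − A₂·R̄ = 193.9333 − 0.729 × 41.2417 = 163.8682

163.87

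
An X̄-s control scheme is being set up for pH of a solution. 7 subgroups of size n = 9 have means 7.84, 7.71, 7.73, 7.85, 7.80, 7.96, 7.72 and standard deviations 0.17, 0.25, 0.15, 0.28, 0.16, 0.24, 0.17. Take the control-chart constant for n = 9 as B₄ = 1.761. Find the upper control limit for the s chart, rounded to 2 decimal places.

s̄ = (0.17 + 0.25 + 0.15 + 0.28 + 0.16 + 0.24 + 0.17) / 7 = 0.2029
UCL_s = B₄·s̄ = 1.761 × 0.2029 = 0.3572

0.36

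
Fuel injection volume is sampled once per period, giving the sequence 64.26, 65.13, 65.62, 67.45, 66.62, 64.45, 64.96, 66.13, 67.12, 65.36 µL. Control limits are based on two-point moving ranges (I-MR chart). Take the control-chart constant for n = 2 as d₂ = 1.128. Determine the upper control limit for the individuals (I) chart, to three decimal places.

X̄ = (64.26 + 65.13 + 65.62 + 67.45 + 66.62 + 64.45 + 64.96 + 66.13 + 67.12 + 65.36) / 10 = 65.7100
Moving ranges: 0.87, 0.49, 1.83, 0.83, 2.17, 0.51, 1.17, 0.99, 1.76; M̄R̄ = 10.6200 / 9 = 1.1800
UCL = X̄ + 3·M̄R̄/d₂ = 65.7100 + 3 × 1.1800 / 1.128 = 68.8483

68.848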